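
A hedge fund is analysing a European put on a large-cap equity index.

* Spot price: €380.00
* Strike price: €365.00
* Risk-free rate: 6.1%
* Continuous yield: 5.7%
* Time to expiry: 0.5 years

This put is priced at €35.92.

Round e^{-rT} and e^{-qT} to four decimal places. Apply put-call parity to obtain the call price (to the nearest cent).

e^(−qT) = e^(−0.057·0.5) = 0.9719;  e^(−rT) = e^(−0.061·0.5) = 0.9700
Put-call parity: C − P = S·e^(−qT) − K·e^(−rT) = 380·0.9719 − 365·0.9700 = 369.3220 − 354.0500 = 15.2720
C = P + (C − P) = 35.92 + (15.2720) = 51.1920

€51.19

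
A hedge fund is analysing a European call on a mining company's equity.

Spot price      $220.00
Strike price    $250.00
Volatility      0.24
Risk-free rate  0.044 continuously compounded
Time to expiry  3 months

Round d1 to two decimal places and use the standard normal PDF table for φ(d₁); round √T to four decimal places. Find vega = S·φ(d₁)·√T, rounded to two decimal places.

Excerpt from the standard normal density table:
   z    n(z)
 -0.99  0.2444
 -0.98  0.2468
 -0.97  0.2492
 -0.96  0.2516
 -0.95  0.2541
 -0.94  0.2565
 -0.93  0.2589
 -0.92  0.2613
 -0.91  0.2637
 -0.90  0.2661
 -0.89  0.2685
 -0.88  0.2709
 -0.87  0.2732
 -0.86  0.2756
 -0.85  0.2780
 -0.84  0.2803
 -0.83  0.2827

29.01

T = 0.25;  σ√T = 0.1200
d₁ = [ln(220/250) + (0.044 + 0.24²/2)·0.25] / 0.1200 = [-0.1278 + 0.0182] / 0.1200 = -0.9136 ⇒ -0.91
√T = √0.25 = 0.5000
φ(d₁) = φ(-0.91) = 0.2637
vega = S·φ(d₁)·√T = 220·0.2637·0.5000 = 29.0070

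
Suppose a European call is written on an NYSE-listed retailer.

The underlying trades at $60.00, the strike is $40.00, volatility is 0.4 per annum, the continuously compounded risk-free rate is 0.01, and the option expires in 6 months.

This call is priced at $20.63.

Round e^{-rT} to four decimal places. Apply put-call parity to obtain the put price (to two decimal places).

e^(−rT) = e^(−0.01·0.5) = 0.9950
Put-call parity: C − P = S − K·e^(−rT) = 60 − 40·0.9950 = 60 − 39.8000 = 20.2000
P = C − (C − P) = 20.63 − (20.2000) = 0.4300

$0.43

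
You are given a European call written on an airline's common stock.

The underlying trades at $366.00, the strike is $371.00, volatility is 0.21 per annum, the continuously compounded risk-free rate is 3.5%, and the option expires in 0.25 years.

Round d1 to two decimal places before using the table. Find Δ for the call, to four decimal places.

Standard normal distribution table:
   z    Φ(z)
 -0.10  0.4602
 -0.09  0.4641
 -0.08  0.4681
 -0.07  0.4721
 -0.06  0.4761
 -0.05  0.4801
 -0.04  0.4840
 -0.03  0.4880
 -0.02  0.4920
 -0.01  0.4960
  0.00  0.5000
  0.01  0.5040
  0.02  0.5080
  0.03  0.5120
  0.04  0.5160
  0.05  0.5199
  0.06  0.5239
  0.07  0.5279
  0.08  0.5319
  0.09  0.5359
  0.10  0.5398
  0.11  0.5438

T = 0.25;  σ√T = 0.1050
d₁ = [ln(366/371) + (0.035 + 0.21²/2)·0.25] / 0.1050 = [-0.0136 + 0.0143] / 0.1050 = 0.0066 ≈ 0.01
N(d₁) = N(0.01) = 0.5040
Δ_call = N(d₁) = 0.5040

0.5040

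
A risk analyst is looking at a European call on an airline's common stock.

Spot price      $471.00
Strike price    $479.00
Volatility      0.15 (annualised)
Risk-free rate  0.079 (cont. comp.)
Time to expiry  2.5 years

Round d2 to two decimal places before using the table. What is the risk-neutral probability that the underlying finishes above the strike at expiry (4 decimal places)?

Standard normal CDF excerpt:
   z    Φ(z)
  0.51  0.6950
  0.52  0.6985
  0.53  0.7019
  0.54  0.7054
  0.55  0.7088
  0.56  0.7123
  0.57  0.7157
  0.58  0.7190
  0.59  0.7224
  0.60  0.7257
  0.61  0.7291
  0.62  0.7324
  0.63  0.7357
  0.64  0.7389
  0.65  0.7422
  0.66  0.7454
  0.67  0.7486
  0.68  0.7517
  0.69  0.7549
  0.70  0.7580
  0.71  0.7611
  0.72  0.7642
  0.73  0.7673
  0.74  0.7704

σ√T = 0.15·√2.5 = 0.2372
d₁ = [ln(471/479) + (0.079 + 0.15²/2)·2.5] / 0.2372 = [-0.0168 + 0.2256] / 0.2372 = 0.8803 → 0.88
d₂ = d₁ − σ√T = 0.8803 − 0.2372 = 0.6431 → 0.64
Pr(exercise) under Q = N(d₂) = 0.7389

0.7389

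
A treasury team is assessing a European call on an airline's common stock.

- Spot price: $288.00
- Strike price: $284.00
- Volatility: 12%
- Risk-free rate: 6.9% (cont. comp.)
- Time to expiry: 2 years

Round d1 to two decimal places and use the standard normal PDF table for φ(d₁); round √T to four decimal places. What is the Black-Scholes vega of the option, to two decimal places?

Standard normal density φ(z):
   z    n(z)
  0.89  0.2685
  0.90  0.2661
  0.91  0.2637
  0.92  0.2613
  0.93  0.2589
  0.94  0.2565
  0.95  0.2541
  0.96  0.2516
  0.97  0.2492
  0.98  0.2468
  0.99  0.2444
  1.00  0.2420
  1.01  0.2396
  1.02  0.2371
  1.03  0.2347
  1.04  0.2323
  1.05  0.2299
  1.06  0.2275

100.52

σ√T = 0.12 × 1.4142 = 0.1697
d₁ = [ln(288/284) + (0.069 + ½·0.12²)·2] / (σ√T) = (0.0140 + 0.1524) / 0.1697 = 0.9804 which rounds to 0.98
√T = √2 = 1.4142
φ(d₁) = φ(0.98) = 0.2468
vega = S·φ(d₁)·√T = 288·0.2468·1.4142 = 100.5191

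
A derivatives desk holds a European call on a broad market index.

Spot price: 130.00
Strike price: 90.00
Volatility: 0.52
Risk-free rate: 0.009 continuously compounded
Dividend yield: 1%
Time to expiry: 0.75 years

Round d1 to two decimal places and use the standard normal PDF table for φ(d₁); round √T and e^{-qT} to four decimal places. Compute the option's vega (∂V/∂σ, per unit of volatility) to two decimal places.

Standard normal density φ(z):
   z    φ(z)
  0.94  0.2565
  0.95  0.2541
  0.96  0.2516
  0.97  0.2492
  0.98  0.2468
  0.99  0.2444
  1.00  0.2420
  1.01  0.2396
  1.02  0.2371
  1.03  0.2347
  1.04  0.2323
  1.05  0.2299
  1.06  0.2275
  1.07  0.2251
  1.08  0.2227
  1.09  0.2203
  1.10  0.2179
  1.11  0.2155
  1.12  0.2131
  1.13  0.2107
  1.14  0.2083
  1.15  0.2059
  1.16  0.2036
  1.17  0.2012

σ√T = 0.52 × 0.8660 = 0.4503
d₁ = [ln(130/90) + (0.009 − 0.01 + 0.52²/2)·0.75] / 0.4503 = [0.3677 + 0.1007] / 0.4503 = 1.0401 → 1.04
√T = √0.75 = 0.8660
φ(d₁) = φ(1.04) = 0.2323
e^(−qT) = e^(−0.01·0.75) = 0.9925
vega = S·e^(−qT)·φ(d₁)·√T = 130·0.9925·0.2323·0.8660 = 25.9562

25.96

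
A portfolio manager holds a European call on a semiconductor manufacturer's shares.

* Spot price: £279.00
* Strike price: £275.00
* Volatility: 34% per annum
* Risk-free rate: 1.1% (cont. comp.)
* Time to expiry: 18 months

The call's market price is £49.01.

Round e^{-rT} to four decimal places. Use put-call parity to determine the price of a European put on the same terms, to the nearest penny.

e^(−rT) = e^(−0.011·1.5) = 0.9836
Put-call parity: C − P = S − K·e^(−rT) = 279 − 275·0.9836 = 279 − 270.4900 = 8.5100
P = C − (C − P) = 49.01 − (8.5100) = 40.5000

£40.50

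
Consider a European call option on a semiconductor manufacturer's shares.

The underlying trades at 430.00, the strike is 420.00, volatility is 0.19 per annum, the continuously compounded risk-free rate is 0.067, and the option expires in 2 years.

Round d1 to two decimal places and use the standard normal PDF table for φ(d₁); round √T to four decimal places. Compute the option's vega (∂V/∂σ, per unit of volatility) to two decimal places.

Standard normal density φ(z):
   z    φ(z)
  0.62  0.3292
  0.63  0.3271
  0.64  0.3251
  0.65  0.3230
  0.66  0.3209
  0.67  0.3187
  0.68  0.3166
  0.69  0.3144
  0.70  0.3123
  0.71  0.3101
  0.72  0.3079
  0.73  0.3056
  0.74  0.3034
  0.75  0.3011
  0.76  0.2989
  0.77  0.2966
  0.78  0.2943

σ√T = 0.19·√2 = 0.2687
d₁ = [ln(430/420) + (0.067 + ½·0.19²)·2] / (σ√T) = (0.0235 + 0.1701) / 0.2687 = 0.7206 ⇒ 0.72
√T = √2 = 1.4142
φ(d₁) = φ(0.72) = 0.3079
vega = S·φ(d₁)·√T = 430·0.3079·1.4142 = 187.2358

187.24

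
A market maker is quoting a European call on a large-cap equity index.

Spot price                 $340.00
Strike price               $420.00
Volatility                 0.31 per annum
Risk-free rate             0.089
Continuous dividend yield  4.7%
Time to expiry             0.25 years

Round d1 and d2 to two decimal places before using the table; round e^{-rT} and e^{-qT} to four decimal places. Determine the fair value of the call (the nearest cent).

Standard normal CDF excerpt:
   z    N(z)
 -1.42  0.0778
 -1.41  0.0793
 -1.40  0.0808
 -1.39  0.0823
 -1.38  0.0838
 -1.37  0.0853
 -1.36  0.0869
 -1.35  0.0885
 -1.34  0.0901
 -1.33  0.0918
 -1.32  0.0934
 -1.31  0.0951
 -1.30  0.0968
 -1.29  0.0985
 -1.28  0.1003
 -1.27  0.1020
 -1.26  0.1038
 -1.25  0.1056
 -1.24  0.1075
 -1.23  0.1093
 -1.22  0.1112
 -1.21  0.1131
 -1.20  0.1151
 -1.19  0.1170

σ√T = 0.31 × 0.5000 = 0.1550
d₁ = [ln(340/420) + (0.089 − 0.047 + ½·0.31²)·0.25] / (σ√T) = (-0.2113 + 0.0225) / 0.1550 = -1.2180 ≈ -1.22
d₂ = -1.2180 − 0.1550 = -1.3730 ≈ -1.37
exp(−qT) = exp(−0.047·0.25) = 0.9883;  exp(−rT) = exp(−0.089·0.25) = 0.9780
N(d₁) = N(-1.22) = 0.1112;  N(d₂) = N(-1.37) = 0.0853
C = 340·0.9883·0.1112 − 420·0.9780·0.0853 = 37.3656 − 35.0378 = 2.3278

$2.33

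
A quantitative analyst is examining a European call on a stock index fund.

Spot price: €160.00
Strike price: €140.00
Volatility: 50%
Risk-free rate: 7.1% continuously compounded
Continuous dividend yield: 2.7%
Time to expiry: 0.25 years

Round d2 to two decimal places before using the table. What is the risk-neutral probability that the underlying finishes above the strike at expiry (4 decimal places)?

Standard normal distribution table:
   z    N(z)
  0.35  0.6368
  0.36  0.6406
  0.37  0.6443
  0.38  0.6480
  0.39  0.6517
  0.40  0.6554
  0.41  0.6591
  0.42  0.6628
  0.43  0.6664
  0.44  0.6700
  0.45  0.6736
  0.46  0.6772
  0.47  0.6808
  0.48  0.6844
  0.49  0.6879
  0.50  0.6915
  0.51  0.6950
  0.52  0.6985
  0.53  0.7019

T = 0.25;  σ√T = 0.2500
ln(S/K) + (r − q + σ²/2)T = ln(160/140) + (0.071 − 0.027 + 0.5²/2)·0.25 = 0.1335 + 0.0422 = 0.1758
d₁ = 0.1758 / 0.2500 = 0.7031 ≈ 0.70
d₂ = d₁ − σ√T = 0.7031 − 0.2500 = 0.4531 ≈ 0.45
Pr(exercise) under Q = N(d₂) = 0.6736

0.6736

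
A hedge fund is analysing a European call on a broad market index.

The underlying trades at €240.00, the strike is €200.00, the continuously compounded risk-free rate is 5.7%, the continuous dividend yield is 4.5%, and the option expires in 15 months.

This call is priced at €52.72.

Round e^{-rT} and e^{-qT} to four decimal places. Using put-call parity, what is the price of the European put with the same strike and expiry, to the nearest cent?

exp(−qT) = exp(−0.045·1.25) = 0.9453;  exp(−rT) = exp(−0.057·1.25) = 0.9312
Put-call parity: C − P = S·e^(−qT) − K·e^(−rT) = 240·0.9453 − 200·0.9312 = 226.8720 − 186.2400 = 40.6320
P = C − (C − P) = 52.72 − (40.6320) = 12.0880

€12.09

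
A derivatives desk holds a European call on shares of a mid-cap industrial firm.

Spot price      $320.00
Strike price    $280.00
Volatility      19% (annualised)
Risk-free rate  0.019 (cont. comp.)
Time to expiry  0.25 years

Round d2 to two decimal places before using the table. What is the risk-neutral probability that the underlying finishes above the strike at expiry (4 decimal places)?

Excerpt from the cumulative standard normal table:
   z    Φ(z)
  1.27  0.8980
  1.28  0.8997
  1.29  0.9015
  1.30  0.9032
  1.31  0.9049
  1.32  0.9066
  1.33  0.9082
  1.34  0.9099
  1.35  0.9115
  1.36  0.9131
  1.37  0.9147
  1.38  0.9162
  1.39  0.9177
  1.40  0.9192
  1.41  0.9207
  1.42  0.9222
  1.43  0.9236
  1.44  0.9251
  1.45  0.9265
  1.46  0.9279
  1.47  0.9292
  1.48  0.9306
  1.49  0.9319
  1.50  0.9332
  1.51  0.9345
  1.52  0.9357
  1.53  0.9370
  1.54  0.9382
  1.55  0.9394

0.9207

T = 0.25;  σ√T = 0.0950
d₁ = [ln(320/280) + (0.019 + 0.19²/2)·0.25] / 0.0950 = [0.1335 + 0.0093] / 0.0950 = 1.5031 ≈ 1.50
d₂ = d₁ − σ√T = 1.5031 − 0.0950 = 1.4081 ≈ 1.41
Pr(exercise) under Q = N(d₂) = 0.9207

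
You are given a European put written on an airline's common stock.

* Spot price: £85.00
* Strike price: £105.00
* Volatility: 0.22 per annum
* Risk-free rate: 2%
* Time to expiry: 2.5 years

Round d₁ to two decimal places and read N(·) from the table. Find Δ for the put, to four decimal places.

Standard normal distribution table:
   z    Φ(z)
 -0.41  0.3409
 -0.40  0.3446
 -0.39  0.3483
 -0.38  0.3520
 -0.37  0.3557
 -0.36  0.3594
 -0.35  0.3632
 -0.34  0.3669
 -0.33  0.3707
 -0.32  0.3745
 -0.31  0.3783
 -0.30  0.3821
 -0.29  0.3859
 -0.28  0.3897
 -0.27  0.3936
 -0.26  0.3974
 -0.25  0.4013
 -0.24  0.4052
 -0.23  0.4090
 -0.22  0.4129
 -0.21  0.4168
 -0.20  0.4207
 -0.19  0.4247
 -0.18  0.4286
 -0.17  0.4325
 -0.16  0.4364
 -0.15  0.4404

-0.6141

T = 2.5;  σ√T = 0.3479
d₁ = [ln(85/105) + (0.02 + 0.22²/2)·2.5] / 0.3479 = [-0.2113 + 0.1105] / 0.3479 = -0.2898 which rounds to -0.29
N(d₁) = N(-0.29) = 0.3859
Δ_put = N(d₁) − 1 = 0.3859 − 1 = -0.6141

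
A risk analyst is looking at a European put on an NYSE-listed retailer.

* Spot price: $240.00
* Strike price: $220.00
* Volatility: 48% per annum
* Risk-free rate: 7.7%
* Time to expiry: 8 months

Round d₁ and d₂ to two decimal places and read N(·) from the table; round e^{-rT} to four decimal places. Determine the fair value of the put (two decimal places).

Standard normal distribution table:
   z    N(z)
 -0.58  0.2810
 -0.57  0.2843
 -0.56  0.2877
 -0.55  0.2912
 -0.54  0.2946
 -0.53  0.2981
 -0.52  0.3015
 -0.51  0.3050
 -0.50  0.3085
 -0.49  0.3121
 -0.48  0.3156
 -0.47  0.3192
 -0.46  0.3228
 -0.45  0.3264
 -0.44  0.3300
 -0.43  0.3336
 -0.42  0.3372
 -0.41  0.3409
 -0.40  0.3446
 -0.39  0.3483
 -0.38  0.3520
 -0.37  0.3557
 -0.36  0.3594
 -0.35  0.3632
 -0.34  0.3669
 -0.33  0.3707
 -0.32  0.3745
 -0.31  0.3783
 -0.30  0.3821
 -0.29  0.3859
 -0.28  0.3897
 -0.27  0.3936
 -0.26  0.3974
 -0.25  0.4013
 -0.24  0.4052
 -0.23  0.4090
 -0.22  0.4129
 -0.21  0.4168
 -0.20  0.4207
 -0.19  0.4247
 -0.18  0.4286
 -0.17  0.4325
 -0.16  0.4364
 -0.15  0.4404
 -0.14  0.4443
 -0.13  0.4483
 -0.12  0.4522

σ√T = 0.48 × 0.8165 = 0.3919
d₁ = [ln(240/220) + (0.077 + ½·0.48²)·0.6667] / (σ√T) = (0.0870 + 0.1281) / 0.3919 = 0.5490 → 0.55
d₂ = 0.5490 − 0.3919 = 0.1570 → 0.16
e^(−rT) = e^(−0.077·0.6667) = 0.9500
N(−d₂) = N(-0.16) = 0.4364;  N(−d₁) = N(-0.55) = 0.2912
P = 220·0.9500·0.4364 − 240·0.2912 = 91.2076 − 69.8880 = 21.3196

$21.32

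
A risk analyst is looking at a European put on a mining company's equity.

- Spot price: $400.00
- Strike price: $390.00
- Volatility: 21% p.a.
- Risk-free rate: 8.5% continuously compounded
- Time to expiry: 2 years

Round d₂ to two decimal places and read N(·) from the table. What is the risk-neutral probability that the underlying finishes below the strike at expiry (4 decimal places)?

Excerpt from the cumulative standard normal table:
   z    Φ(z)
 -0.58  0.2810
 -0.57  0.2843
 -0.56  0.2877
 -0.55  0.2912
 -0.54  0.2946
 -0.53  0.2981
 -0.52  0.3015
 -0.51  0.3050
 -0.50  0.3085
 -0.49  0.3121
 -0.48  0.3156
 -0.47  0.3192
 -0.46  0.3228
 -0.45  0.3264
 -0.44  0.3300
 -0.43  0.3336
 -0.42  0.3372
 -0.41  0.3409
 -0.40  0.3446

σ√T = 0.21 × 1.4142 = 0.2970
d₁ = [ln(400/390) + (0.085 + 0.21²/2)·2] / 0.2970 = [0.0253 + 0.2141] / 0.2970 = 0.8062 → 0.81
d₂ = d₁ − σ√T = 0.8062 − 0.2970 = 0.5092 → 0.51
Risk-neutral Pr[S_T < K] = N(−d₂) = N(-0.51) = 0.3050

0.3050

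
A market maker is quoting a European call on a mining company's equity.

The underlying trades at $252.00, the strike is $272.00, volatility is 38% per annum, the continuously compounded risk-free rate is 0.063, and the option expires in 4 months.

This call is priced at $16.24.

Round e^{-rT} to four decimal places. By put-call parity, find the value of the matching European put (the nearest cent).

$30.58

exp(−rT) = exp(−0.063·0.3333) = 0.9792
Put-call parity: C − P = S − K·e^(−rT) = 252 − 272·0.9792 = 252 − 266.3424 = -14.3424
P = C − (C − P) = 16.24 − (-14.3424) = 30.5824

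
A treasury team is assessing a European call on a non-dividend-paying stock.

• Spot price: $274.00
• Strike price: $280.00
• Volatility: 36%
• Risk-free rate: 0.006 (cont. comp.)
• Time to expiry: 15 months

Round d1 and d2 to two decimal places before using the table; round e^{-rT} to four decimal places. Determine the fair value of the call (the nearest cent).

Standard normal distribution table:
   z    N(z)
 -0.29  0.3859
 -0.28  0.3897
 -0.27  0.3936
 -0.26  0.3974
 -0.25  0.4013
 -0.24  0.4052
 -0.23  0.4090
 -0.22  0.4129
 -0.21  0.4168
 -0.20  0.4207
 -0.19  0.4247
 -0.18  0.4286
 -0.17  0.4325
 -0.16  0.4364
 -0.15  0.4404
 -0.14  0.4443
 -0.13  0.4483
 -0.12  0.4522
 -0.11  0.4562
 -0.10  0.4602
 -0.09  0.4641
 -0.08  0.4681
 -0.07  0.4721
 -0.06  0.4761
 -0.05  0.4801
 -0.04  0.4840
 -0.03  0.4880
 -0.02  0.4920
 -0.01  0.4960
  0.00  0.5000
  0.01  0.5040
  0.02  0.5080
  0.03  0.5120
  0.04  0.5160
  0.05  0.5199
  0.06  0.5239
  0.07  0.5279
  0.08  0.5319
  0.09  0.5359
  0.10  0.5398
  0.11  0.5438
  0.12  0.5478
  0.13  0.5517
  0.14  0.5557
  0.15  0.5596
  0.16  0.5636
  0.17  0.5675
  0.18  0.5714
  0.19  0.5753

σ√T = 0.36 × 1.1180 = 0.4025
d₁ = [ln(274/280) + (0.006 + 0.36²/2)·1.25] / 0.4025 = [-0.0217 + 0.0885] / 0.4025 = 0.1661 which rounds to 0.17
d₂ = d₁ − σ√T = 0.1661 − 0.4025 = -0.2364 which rounds to -0.24
exp(−rT) = exp(−0.006·1.25) = 0.9925
N(d₁) = N(0.17) = 0.5675;  N(d₂) = N(-0.24) = 0.4052
C = 274·0.5675 − 280·0.9925·0.4052 = 155.4950 − 112.6051 = 42.8899

$42.89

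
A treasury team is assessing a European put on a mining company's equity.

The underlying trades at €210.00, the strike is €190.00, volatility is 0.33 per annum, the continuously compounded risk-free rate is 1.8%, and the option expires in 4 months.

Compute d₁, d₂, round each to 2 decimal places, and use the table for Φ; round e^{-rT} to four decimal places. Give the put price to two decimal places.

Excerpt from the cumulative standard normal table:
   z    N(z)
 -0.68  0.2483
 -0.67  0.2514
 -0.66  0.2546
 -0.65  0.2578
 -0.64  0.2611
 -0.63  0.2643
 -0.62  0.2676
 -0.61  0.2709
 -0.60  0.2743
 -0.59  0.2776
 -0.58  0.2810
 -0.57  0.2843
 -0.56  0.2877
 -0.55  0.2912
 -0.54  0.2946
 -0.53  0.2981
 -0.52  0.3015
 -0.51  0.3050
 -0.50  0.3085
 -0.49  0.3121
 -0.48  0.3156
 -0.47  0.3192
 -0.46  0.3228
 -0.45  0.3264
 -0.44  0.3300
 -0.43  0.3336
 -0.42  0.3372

€6.83

T = 0.3333;  σ√T = 0.1905
d₁ = [ln(210/190) + (0.018 + 0.33²/2)·0.3333] / 0.1905 = [0.1001 + 0.0241] / 0.1905 = 0.6521 which rounds to 0.65
d₂ = d₁ − σ√T = 0.6521 − 0.1905 = 0.4615 which rounds to 0.46
e^(−rT) = e^(−0.018·0.3333) = 0.9940
N(−d₂) = N(-0.46) = 0.3228;  N(−d₁) = N(-0.65) = 0.2578
P = 190·0.9940·0.3228 − 210·0.2578 = 60.9640 − 54.1380 = 6.8260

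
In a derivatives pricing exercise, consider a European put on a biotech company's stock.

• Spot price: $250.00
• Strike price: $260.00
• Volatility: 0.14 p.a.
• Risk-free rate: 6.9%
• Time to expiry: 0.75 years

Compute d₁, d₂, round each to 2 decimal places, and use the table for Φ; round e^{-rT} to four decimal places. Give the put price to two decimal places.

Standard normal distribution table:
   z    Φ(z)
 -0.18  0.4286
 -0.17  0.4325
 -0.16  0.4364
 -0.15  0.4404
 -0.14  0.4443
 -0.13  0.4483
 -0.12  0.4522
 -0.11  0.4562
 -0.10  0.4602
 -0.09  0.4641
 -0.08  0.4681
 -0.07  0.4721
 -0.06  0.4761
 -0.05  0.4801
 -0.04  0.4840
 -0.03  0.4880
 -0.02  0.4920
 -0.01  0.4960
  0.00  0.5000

σ√T = 0.14 × 0.8660 = 0.1212
d₁ = [ln(250/260) + (0.069 + 0.14²/2)·0.75] / 0.1212 = [-0.0392 + 0.0591] / 0.1212 = 0.1640 ≈ 0.16
d₂ = d₁ − σ√T = 0.1640 − 0.1212 = 0.0427 ≈ 0.04
exp(−rT) = exp(−0.069·0.75) = 0.9496
N(−d₂) = N(-0.04) = 0.4840;  N(−d₁) = N(-0.16) = 0.4364
P = 260·0.9496·0.4840 − 250·0.4364 = 119.4977 − 109.1000 = 10.3977

$10.40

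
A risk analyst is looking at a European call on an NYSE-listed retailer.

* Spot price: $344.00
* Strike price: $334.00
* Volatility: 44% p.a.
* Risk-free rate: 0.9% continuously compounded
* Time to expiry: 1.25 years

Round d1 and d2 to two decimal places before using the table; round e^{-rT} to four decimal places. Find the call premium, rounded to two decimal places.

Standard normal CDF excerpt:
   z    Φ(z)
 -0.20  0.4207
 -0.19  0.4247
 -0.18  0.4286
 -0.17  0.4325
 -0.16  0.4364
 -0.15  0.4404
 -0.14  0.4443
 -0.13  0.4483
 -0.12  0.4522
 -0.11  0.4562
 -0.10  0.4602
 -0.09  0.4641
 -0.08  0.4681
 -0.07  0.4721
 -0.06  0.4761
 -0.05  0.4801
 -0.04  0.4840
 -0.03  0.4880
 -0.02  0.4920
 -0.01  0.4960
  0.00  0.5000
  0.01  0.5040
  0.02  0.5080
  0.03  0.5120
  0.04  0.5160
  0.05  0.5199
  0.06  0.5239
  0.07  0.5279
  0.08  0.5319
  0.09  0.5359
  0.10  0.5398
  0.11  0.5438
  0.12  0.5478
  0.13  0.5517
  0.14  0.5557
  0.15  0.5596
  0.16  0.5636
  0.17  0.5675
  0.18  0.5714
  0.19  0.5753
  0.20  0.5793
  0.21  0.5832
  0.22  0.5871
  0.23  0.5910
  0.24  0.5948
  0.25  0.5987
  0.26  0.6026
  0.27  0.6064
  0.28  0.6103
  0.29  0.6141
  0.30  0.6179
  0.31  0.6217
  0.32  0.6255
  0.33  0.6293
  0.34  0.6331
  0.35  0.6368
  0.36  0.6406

$72.35

T = 1.25;  σ√T = 0.4919
d₁ = [ln(344/334) + (0.009 + 0.44²/2)·1.25] / 0.4919 = [0.0295 + 0.1322] / 0.4919 = 0.3288 ≈ 0.33
d₂ = d₁ − σ√T = 0.3288 − 0.4919 = -0.1631 ≈ -0.16
exp(−rT) = exp(−0.009·1.25) = 0.9888
N(d₁) = N(0.33) = 0.6293;  N(d₂) = N(-0.16) = 0.4364
C = 344·0.6293 − 334·0.9888·0.4364 = 216.4792 − 144.1251 = 72.3541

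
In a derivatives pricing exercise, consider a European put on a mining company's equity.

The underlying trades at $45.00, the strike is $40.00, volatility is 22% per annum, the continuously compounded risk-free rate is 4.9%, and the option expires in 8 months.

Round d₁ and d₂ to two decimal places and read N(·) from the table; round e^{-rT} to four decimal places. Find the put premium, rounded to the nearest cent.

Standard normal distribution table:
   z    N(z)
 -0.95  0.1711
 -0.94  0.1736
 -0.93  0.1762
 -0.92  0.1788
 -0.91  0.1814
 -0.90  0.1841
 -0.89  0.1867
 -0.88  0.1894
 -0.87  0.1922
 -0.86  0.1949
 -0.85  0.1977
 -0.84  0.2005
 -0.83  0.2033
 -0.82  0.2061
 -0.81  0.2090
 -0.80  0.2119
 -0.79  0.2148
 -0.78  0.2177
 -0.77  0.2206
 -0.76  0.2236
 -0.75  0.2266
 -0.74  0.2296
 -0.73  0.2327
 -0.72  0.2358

$0.84

σ√T = 0.22 × 0.8165 = 0.1796
ln(S/K) + (r + σ²/2)T = ln(45/40) + (0.049 + 0.22²/2)·0.6667 = 0.1178 + 0.0488 = 0.1666
d₁ = 0.1666 / 0.1796 = 0.9274 ≈ 0.93
d₂ = d₁ − σ√T = 0.9274 − 0.1796 = 0.7477 ≈ 0.75
e^(−rT) = e^(−0.049·0.6667) = 0.9679
N(−d₂) = N(-0.75) = 0.2266;  N(−d₁) = N(-0.93) = 0.1762
P = 40·0.9679·0.2266 − 45·0.1762 = 8.7730 − 7.9290 = 0.8440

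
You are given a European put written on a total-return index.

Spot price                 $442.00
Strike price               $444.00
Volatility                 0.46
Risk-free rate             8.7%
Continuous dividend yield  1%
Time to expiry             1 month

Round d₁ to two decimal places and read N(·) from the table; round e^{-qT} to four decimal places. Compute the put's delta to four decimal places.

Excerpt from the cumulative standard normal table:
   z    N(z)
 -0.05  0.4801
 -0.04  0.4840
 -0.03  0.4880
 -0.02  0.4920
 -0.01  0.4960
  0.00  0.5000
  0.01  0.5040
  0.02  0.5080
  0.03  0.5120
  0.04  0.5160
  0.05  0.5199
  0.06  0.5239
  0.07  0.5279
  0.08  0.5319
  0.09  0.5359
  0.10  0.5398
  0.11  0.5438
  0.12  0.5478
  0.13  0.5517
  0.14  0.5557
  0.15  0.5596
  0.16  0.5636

T = 0.08333;  σ√T = 0.1328
d₁ = [ln(442/444) + (0.087 − 0.01 + ½·0.46²)·0.08333] / (σ√T) = (-0.0045 + 0.0152) / 0.1328 = 0.0807 which rounds to 0.08
N(d₁) = N(0.08) = 0.5319
Δ_put = exp(−qT)·(N(d₁) − 1) = 0.9992·(0.5319 − 1) = -0.4677

-0.4677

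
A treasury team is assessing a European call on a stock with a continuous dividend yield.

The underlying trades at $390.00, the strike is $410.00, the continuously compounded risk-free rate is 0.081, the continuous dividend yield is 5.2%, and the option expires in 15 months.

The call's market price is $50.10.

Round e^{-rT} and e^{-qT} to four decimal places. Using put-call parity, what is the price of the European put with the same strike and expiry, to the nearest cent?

exp(−qT) = exp(−0.052·1.25) = 0.9371;  exp(−rT) = exp(−0.081·1.25) = 0.9037
Put-call parity: C − P = S·e^(−qT) − K·e^(−rT) = 390·0.9371 − 410·0.9037 = 365.4690 − 370.5170 = -5.0480
P = C − (C − P) = 50.10 − (-5.0480) = 55.1480

$55.15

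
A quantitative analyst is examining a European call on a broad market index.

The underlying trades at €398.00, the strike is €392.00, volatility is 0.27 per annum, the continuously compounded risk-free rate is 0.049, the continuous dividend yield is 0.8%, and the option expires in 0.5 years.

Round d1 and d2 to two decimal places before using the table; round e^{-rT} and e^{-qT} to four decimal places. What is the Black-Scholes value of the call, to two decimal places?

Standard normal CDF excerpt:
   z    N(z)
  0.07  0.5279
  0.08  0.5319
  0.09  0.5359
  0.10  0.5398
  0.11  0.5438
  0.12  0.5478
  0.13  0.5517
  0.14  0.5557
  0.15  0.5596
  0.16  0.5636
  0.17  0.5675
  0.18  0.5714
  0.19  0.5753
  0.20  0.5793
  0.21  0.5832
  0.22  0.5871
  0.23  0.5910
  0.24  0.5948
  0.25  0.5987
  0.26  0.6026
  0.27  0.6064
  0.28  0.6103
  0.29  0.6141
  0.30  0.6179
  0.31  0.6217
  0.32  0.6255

€36.94

σ√T = 0.27·√0.5 = 0.1909
d₁ = [ln(398/392) + (0.049 − 0.008 + 0.27²/2)·0.5] / 0.1909 = [0.0152 + 0.0387] / 0.1909 = 0.2824 ≈ 0.28
d₂ = d₁ − σ√T = 0.2824 − 0.1909 = 0.0915 ≈ 0.09
exp(−qT) = exp(−0.008·0.5) = 0.9960;  exp(−rT) = exp(−0.049·0.5) = 0.9758
N(d₁) = N(0.28) = 0.6103;  N(d₂) = N(0.09) = 0.5359
C = 398·0.9960·0.6103 − 392·0.9758·0.5359 = 241.9278 − 204.9890 = 36.9388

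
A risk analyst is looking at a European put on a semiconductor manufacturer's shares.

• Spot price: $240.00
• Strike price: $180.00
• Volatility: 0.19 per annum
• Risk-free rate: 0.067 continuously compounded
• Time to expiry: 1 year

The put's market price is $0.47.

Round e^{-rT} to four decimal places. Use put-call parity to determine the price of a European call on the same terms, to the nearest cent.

exp(−rT) = exp(−0.067·1) = 0.9352
Put-call parity: C − P = S − K·e^(−rT) = 240 − 180·0.9352 = 240 − 168.3360 = 71.6640
C = P + (C − P) = 0.47 + (71.6640) = 72.1340

$72.13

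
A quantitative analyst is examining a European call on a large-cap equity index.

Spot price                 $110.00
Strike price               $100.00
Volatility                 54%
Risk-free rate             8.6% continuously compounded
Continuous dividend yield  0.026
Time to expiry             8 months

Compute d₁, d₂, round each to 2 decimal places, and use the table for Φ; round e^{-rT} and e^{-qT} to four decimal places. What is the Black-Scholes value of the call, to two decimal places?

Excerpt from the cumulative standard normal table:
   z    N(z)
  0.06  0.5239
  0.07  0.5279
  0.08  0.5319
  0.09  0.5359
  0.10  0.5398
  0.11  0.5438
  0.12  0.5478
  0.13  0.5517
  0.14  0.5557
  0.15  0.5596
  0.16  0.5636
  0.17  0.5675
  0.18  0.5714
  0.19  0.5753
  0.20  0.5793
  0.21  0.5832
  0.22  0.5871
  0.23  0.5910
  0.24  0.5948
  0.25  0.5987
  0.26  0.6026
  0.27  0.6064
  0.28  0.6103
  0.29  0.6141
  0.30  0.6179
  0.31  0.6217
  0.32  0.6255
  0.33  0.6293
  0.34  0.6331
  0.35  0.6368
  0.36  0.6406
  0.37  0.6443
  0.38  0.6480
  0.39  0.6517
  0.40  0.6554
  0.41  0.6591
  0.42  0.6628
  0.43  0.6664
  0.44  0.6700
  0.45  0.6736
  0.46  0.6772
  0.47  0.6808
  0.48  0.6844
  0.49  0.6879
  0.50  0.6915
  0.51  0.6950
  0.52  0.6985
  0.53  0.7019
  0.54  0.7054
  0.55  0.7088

σ√T = 0.54 × 0.8165 = 0.4409
d₁ = [ln(110/100) + (0.086 − 0.026 + 0.54²/2)·0.6667] / 0.4409 = [0.0953 + 0.1372] / 0.4409 = 0.5273 which rounds to 0.53
d₂ = d₁ − σ√T = 0.5273 − 0.4409 = 0.0864 which rounds to 0.09
e^(−qT) = e^(−0.026·0.6667) = 0.9828;  e^(−rT) = e^(−0.086·0.6667) = 0.9443
N(d₁) = N(0.53) = 0.7019;  N(d₂) = N(0.09) = 0.5359
C = 110·0.9828·0.7019 − 100·0.9443·0.5359 = 75.8810 − 50.6050 = 25.2760

$25.28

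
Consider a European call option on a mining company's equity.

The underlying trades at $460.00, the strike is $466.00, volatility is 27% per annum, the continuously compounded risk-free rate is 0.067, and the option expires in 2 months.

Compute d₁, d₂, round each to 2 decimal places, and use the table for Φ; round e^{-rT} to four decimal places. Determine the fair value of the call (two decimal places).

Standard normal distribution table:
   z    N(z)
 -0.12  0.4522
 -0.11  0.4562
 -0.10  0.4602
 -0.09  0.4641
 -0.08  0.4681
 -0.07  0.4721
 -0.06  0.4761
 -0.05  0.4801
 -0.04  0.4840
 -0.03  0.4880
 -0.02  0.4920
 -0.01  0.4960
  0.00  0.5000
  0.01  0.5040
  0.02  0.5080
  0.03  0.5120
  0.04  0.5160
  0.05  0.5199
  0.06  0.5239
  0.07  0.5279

T = 0.1667;  σ√T = 0.1102
d₁ = [ln(460/466) + (0.067 + 0.27²/2)·0.1667] / 0.1102 = [-0.0130 + 0.0172] / 0.1102 = 0.0389 ≈ 0.04
d₂ = d₁ − σ√T = 0.0389 − 0.1102 = -0.0714 ≈ -0.07
e^(−rT) = e^(−0.067·0.1667) = 0.9889
N(d₁) = N(0.04) = 0.5160;  N(d₂) = N(-0.07) = 0.4721
C = 460·0.5160 − 466·0.9889·0.4721 = 237.3600 − 217.5566 = 19.8034

$19.80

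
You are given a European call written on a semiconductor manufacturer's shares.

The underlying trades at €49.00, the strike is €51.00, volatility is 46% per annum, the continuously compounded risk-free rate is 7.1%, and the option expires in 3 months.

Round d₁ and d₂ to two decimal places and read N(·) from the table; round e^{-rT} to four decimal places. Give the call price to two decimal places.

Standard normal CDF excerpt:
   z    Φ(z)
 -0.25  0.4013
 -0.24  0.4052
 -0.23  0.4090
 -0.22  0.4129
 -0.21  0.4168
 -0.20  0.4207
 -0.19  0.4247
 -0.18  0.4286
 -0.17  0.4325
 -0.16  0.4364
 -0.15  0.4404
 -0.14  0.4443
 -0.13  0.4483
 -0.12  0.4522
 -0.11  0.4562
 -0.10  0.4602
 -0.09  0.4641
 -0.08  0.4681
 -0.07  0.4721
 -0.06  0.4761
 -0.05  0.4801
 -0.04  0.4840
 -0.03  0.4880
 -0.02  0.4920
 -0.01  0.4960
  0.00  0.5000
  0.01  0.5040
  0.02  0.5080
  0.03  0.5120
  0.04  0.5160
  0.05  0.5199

€4.01

T = 0.25;  σ√T = 0.2300
d₁ = [ln(49/51) + (0.071 + 0.46²/2)·0.25] / 0.2300 = [-0.0400 + 0.0442] / 0.2300 = 0.0182 which rounds to 0.02
d₂ = d₁ − σ√T = 0.0182 − 0.2300 = -0.2118 which rounds to -0.21
exp(−rT) = exp(−0.071·0.25) = 0.9824
N(d₁) = N(0.02) = 0.5080;  N(d₂) = N(-0.21) = 0.4168
C = 49·0.5080 − 51·0.9824·0.4168 = 24.8920 − 20.8827 = 4.0093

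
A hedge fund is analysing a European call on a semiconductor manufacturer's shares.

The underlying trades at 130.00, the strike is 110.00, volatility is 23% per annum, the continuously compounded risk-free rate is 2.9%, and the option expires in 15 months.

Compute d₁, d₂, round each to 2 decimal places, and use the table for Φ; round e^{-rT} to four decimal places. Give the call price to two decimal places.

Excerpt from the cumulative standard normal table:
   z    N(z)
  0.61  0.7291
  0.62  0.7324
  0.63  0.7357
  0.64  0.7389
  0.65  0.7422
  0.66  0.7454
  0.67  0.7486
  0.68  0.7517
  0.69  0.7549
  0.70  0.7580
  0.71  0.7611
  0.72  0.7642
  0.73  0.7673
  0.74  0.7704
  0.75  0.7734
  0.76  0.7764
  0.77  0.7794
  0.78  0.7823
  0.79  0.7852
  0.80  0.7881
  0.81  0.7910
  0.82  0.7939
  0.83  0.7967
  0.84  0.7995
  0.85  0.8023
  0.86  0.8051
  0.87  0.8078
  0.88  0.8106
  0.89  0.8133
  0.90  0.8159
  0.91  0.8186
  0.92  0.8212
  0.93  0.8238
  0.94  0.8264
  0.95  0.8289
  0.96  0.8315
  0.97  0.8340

27.68

σ√T = 0.23·√1.25 = 0.2571
d₁ = [ln(130/110) + (0.029 + 0.23²/2)·1.25] / 0.2571 = [0.1671 + 0.0693] / 0.2571 = 0.9192 → 0.92
d₂ = d₁ − σ√T = 0.9192 − 0.2571 = 0.6620 → 0.66
e^(−rT) = e^(−0.029·1.25) = 0.9644
C = 130·N(0.92) − 110·0.9644·N(0.66) = 130·0.8212 − 110·0.9644·0.7454 = 106.7560 − 79.0750 = 27.6810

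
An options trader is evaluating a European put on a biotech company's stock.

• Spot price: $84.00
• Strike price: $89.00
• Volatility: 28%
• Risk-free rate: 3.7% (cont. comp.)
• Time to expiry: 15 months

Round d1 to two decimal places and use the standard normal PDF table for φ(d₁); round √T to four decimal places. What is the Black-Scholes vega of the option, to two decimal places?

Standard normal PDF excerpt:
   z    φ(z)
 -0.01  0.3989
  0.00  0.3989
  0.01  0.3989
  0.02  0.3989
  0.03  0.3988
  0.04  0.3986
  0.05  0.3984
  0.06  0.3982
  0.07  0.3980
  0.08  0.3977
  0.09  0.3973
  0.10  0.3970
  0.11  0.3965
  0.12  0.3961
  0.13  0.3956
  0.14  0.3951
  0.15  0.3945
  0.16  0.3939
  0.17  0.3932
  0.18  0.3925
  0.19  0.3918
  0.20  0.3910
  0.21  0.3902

37.20

T = 1.25;  σ√T = 0.3130
d₁ = [ln(84/89) + (0.037 + 0.28²/2)·1.25] / 0.3130 = [-0.0578 + 0.0953] / 0.3130 = 0.1196 → 0.12
√T = √1.25 = 1.1180
φ(d₁) = φ(0.12) = 0.3961
vega = S·φ(d₁)·√T = 84·0.3961·1.1180 = 37.1985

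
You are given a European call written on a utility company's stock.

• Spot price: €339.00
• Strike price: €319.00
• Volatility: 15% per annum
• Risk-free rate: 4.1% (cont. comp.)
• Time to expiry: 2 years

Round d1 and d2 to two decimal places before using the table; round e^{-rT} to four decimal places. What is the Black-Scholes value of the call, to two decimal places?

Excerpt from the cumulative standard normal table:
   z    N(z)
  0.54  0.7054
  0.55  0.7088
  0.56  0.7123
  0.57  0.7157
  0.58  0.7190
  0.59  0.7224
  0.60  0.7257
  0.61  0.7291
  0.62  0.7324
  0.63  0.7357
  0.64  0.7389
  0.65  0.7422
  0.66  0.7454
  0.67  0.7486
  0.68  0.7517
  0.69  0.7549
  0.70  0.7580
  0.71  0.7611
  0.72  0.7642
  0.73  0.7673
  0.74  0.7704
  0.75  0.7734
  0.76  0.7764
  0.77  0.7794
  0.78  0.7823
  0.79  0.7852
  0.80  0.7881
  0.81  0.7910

€54.86

σ√T = 0.15·√2 = 0.2121
ln(S/K) + (r + σ²/2)T = ln(339/319) + (0.041 + 0.15²/2)·2 = 0.0608 + 0.1045 = 0.1653
d₁ = 0.1653 / 0.2121 = 0.7793 which rounds to 0.78
d₂ = d₁ − σ√T = 0.7793 − 0.2121 = 0.5671 which rounds to 0.57
e^(−rT) = e^(−0.041·2) = 0.9213
N(d₁) = N(0.78) = 0.7823;  N(d₂) = N(0.57) = 0.7157
C = 339·0.7823 − 319·0.9213·0.7157 = 265.1997 − 210.3404 = 54.8593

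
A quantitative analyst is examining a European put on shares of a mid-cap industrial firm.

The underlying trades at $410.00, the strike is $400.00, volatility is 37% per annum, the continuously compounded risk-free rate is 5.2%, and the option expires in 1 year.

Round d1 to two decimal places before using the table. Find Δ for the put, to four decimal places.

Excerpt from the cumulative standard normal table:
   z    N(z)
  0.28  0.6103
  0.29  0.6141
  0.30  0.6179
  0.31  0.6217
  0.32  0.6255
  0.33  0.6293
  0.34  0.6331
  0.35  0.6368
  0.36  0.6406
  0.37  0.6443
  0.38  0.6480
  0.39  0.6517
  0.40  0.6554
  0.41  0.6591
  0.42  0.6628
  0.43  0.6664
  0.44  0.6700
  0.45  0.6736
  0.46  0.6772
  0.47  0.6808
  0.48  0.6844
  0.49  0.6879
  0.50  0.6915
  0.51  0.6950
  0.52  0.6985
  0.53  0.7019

-0.3483

σ√T = 0.37·√1 = 0.3700
d₁ = [ln(410/400) + (0.052 + ½·0.37²)·1] / (σ√T) = (0.0247 + 0.1205) / 0.3700 = 0.3923 ⇒ 0.39
N(d₁) = N(0.39) = 0.6517
Δ_put = N(d₁) − 1 = 0.6517 − 1 = -0.3483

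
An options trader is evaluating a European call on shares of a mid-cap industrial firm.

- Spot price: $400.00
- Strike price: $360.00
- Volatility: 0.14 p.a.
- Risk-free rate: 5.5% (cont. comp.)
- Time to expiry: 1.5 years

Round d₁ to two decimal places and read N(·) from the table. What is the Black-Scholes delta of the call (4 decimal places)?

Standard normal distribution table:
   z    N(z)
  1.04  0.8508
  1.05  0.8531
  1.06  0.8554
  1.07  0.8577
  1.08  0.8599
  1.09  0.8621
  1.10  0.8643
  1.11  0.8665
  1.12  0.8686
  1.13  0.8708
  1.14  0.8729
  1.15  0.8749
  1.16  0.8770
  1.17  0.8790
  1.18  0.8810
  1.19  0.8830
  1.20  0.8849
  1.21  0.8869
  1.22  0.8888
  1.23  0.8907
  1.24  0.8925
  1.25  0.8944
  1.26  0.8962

σ√T = 0.14 × 1.2247 = 0.1715
d₁ = [ln(400/360) + (0.055 + ½·0.14²)·1.5] / (σ√T) = (0.1054 + 0.0972) / 0.1715 = 1.1814 ⇒ 1.18
N(d₁) = N(1.18) = 0.8810
Δ_call = N(d₁) = 0.8810

0.8810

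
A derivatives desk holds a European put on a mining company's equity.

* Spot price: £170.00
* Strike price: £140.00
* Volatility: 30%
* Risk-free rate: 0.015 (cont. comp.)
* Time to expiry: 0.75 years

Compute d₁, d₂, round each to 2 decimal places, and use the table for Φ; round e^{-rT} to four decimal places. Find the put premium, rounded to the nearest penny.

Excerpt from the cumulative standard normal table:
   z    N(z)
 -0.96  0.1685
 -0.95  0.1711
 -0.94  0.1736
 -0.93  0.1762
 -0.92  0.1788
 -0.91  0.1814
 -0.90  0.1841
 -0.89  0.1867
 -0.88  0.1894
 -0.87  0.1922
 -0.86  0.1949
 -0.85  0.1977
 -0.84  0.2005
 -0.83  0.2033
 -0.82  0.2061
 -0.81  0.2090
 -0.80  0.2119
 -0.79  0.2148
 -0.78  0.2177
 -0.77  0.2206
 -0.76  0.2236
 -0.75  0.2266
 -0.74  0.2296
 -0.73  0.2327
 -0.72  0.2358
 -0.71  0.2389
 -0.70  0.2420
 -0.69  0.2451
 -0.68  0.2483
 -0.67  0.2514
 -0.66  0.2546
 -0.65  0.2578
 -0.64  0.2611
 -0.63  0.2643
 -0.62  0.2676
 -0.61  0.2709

£4.85

T = 0.75;  σ√T = 0.2598
d₁ = [ln(170/140) + (0.015 + ½·0.3²)·0.75] / (σ√T) = (0.1942 + 0.0450) / 0.2598 = 0.9205 → 0.92
d₂ = 0.9205 − 0.2598 = 0.6607 → 0.66
exp(−rT) = exp(−0.015·0.75) = 0.9888
P = 140·0.9888·N(-0.66) − 170·N(-0.92) = 140·0.9888·0.2546 − 170·0.1788 = 35.2448 − 30.3960 = 4.8488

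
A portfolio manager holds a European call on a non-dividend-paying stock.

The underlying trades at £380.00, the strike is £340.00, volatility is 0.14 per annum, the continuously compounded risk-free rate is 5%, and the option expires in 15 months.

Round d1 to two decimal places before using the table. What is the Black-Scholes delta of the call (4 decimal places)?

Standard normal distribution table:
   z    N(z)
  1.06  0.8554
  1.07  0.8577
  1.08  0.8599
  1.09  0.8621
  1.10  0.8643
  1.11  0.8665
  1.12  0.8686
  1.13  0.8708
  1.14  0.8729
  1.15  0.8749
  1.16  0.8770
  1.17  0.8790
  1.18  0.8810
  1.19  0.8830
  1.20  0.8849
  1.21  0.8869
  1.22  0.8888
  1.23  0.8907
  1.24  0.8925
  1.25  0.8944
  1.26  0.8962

T = 1.25;  σ√T = 0.1565
d₁ = [ln(380/340) + (0.05 + ½·0.14²)·1.25] / (σ√T) = (0.1112 + 0.0748) / 0.1565 = 1.1882 ⇒ 1.19
N(d₁) = N(1.19) = 0.8830
Δ_call = N(d₁) = 0.8830

0.8830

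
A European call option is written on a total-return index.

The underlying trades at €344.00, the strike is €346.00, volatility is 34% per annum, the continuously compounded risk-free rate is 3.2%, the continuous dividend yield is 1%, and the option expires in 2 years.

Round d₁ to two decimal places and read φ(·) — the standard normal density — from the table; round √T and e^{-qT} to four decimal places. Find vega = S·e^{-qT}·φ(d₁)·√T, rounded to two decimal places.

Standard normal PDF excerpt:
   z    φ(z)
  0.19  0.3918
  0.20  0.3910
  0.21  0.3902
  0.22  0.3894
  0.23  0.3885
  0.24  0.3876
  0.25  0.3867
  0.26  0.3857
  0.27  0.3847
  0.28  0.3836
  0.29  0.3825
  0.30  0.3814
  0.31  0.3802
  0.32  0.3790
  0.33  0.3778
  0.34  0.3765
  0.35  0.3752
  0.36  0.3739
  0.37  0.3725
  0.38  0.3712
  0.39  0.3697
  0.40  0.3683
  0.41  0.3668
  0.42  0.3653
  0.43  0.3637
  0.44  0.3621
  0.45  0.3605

180.73

σ√T = 0.34·√2 = 0.4808
d₁ = [ln(344/346) + (0.032 − 0.01 + 0.34²/2)·2] / 0.4808 = [-0.0058 + 0.1596] / 0.4808 = 0.3199 ≈ 0.32
√T = √2 = 1.4142
φ(d₁) = φ(0.32) = 0.3790
e^(−qT) = e^(−0.01·2) = 0.9802
vega = S·e^(−qT)·φ(d₁)·√T = 344·0.9802·0.3790·1.4142 = 180.7271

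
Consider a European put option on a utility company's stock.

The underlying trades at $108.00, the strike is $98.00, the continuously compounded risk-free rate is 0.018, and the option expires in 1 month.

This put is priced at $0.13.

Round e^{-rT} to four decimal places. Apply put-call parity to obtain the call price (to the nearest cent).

e^(−rT) = e^(−0.018·0.08333) = 0.9985
Put-call parity: C − P = S − K·e^(−rT) = 108 − 98·0.9985 = 108 − 97.8530 = 10.1470
C = P + (C − P) = 0.13 + (10.1470) = 10.2770

$10.28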